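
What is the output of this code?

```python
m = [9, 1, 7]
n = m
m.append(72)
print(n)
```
[9, 1, 7, 72]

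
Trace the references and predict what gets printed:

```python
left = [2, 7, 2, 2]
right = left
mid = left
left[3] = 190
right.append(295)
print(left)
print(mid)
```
[2, 7, 2, 190, 295]
[2, 7, 2, 190, 295]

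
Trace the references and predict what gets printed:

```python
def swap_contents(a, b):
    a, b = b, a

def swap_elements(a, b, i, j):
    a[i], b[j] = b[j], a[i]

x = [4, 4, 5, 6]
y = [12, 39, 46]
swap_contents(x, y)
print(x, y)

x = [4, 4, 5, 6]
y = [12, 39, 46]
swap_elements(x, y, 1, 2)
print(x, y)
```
[4, 4, 5, 6] [12, 39, 46]
[4, 46, 5, 6] [12, 39, 4]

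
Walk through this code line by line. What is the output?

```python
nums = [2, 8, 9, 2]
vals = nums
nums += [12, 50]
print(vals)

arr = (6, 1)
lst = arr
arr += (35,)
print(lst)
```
[2, 8, 9, 2, 12, 50]
(6, 1)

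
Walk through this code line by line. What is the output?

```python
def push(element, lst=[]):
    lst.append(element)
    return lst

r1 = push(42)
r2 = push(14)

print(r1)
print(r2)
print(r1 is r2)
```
[42, 14]
[42, 14]
True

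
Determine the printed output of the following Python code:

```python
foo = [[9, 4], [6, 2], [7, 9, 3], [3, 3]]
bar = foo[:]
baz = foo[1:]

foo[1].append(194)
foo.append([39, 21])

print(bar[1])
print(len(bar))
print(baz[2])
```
[6, 2, 194]
4
[3, 3]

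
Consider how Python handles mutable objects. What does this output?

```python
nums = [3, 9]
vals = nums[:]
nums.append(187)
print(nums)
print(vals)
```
[3, 9, 187]
[3, 9]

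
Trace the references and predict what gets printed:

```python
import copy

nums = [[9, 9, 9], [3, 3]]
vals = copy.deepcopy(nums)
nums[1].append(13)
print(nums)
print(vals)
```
[[9, 9, 9], [3, 3, 13]]
[[9, 9, 9], [3, 3]]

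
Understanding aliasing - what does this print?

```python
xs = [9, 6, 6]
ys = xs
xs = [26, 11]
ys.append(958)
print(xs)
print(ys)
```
[26, 11]
[9, 6, 6, 958]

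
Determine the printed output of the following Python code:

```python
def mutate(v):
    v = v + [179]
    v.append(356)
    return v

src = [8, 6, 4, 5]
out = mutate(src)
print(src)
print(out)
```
[8, 6, 4, 5]
[8, 6, 4, 5, 179, 356]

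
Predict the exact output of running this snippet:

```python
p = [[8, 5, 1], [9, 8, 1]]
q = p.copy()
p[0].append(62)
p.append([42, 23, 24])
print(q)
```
[[8, 5, 1, 62], [9, 8, 1]]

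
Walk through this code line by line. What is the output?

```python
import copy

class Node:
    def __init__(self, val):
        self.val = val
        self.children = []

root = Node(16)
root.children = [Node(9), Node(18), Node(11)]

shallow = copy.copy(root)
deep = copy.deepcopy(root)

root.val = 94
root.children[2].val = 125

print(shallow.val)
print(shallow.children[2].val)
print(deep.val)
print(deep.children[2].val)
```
16
125
16
11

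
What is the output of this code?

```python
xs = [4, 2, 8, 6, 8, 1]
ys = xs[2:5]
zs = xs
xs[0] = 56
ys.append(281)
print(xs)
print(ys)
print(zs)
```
[56, 2, 8, 6, 8, 1]
[8, 6, 8, 281]
[56, 2, 8, 6, 8, 1]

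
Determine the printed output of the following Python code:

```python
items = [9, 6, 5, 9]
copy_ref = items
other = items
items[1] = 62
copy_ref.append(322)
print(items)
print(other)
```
[9, 62, 5, 9, 322]
[9, 62, 5, 9, 322]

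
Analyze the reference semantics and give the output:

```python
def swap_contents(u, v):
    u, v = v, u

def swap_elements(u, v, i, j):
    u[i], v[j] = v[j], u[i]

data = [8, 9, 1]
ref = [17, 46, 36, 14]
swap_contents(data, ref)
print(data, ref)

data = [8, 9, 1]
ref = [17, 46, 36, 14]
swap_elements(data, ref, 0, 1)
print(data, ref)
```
[8, 9, 1] [17, 46, 36, 14]
[46, 9, 1] [17, 8, 36, 14]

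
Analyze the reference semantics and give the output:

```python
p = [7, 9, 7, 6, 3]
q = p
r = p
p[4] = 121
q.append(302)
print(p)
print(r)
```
[7, 9, 7, 6, 121, 302]
[7, 9, 7, 6, 121, 302]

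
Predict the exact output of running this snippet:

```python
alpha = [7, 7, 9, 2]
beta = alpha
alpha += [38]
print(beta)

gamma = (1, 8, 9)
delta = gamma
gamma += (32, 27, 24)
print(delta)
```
[7, 7, 9, 2, 38]
(1, 8, 9)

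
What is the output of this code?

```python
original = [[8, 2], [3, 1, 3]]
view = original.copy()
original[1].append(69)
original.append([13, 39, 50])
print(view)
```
[[8, 2], [3, 1, 3, 69]]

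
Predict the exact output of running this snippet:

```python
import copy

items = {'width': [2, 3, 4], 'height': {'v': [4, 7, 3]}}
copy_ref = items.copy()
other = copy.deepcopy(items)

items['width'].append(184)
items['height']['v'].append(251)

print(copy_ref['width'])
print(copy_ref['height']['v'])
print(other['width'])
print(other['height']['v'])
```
[2, 3, 4, 184]
[4, 7, 3, 251]
[2, 3, 4]
[4, 7, 3]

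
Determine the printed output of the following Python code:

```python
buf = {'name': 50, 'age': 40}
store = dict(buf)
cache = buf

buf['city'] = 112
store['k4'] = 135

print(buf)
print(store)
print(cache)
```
{'name': 50, 'age': 40, 'city': 112}
{'name': 50, 'age': 40, 'k4': 135}
{'name': 50, 'age': 40, 'city': 112}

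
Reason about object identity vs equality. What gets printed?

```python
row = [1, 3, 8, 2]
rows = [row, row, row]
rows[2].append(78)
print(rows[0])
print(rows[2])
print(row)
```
[1, 3, 8, 2, 78]
[1, 3, 8, 2, 78]
[1, 3, 8, 2, 78]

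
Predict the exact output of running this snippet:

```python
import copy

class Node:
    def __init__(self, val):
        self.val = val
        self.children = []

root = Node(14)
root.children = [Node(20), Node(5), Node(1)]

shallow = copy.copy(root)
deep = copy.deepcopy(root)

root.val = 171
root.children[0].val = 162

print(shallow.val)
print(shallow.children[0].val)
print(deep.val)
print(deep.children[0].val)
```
14
162
14
20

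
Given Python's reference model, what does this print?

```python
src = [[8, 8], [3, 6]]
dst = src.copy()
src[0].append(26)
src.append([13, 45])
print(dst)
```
[[8, 8, 26], [3, 6]]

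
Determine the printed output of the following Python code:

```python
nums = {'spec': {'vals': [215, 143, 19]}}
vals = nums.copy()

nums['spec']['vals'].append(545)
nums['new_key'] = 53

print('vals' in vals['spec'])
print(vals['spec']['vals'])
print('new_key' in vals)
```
True
[215, 143, 19, 545]
False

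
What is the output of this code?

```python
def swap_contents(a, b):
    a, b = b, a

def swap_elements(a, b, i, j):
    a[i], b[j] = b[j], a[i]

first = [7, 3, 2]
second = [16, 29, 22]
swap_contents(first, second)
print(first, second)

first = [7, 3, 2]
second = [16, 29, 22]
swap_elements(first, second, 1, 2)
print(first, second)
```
[7, 3, 2] [16, 29, 22]
[7, 22, 2] [16, 29, 3]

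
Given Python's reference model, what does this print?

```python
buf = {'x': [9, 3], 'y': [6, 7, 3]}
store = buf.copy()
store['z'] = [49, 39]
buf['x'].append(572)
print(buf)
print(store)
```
{'x': [9, 3, 572], 'y': [6, 7, 3]}
{'x': [9, 3, 572], 'y': [6, 7, 3], 'z': [49, 39]}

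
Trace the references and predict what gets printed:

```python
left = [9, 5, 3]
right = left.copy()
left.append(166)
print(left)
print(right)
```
[9, 5, 3, 166]
[9, 5, 3]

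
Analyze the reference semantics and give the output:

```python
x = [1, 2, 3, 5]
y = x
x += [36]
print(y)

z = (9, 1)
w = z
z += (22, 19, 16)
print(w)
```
[1, 2, 3, 5, 36]
(9, 1)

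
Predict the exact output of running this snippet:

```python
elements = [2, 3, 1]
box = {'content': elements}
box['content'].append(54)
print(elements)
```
[2, 3, 1, 54]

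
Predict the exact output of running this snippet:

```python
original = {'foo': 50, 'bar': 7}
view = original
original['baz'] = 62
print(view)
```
{'foo': 50, 'bar': 7, 'baz': 62}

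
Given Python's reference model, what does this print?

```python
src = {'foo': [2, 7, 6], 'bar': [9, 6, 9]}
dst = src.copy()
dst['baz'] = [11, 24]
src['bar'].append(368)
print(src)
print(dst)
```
{'foo': [2, 7, 6], 'bar': [9, 6, 9, 368]}
{'foo': [2, 7, 6], 'bar': [9, 6, 9, 368], 'baz': [11, 24]}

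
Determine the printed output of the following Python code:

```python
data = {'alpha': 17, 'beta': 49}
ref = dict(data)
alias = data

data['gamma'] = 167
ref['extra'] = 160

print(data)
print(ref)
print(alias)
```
{'alpha': 17, 'beta': 49, 'gamma': 167}
{'alpha': 17, 'beta': 49, 'extra': 160}
{'alpha': 17, 'beta': 49, 'gamma': 167}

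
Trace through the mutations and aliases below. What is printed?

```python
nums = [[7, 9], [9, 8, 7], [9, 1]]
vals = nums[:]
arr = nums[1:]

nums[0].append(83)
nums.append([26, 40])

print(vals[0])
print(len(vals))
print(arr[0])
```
[7, 9, 83]
3
[9, 8, 7]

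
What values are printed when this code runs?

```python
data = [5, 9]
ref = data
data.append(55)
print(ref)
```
[5, 9, 55]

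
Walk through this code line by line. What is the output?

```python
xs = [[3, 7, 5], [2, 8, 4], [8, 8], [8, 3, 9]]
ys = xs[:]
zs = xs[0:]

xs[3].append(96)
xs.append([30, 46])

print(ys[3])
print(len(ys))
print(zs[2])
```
[8, 3, 9, 96]
4
[8, 8]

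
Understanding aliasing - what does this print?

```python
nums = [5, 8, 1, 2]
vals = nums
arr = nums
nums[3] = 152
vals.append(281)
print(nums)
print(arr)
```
[5, 8, 1, 152, 281]
[5, 8, 1, 152, 281]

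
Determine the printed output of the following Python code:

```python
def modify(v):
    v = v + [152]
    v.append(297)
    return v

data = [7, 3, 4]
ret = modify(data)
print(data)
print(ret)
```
[7, 3, 4]
[7, 3, 4, 152, 297]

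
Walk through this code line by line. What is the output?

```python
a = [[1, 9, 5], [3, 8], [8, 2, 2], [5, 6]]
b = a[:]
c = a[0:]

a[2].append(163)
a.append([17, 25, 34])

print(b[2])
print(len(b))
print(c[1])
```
[8, 2, 2, 163]
4
[3, 8]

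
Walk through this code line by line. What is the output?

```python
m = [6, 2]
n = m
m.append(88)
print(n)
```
[6, 2, 88]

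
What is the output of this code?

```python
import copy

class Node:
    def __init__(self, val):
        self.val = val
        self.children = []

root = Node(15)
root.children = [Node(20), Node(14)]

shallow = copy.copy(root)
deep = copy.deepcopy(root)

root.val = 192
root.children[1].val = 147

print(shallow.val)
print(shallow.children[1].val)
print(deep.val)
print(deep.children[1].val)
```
15
147
15
14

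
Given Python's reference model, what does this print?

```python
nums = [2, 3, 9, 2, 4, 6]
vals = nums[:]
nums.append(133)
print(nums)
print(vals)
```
[2, 3, 9, 2, 4, 6, 133]
[2, 3, 9, 2, 4, 6]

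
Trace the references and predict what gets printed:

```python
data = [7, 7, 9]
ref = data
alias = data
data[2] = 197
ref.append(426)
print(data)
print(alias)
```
[7, 7, 197, 426]
[7, 7, 197, 426]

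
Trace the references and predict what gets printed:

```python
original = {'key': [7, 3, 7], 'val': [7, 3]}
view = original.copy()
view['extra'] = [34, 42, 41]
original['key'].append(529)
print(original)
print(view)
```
{'key': [7, 3, 7, 529], 'val': [7, 3]}
{'key': [7, 3, 7, 529], 'val': [7, 3], 'extra': [34, 42, 41]}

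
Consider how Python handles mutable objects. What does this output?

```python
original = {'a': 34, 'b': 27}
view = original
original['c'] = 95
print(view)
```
{'a': 34, 'b': 27, 'c': 95}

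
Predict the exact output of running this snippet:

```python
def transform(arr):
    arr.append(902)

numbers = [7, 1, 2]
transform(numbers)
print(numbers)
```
[7, 1, 2, 902]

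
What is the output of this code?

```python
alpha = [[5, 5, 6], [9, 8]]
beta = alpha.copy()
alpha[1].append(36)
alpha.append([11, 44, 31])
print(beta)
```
[[5, 5, 6], [9, 8, 36]]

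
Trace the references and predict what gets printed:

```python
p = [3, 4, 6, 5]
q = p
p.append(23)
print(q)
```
[3, 4, 6, 5, 23]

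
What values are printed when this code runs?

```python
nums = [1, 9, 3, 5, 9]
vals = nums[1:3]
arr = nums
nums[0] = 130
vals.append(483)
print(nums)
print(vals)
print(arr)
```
[130, 9, 3, 5, 9]
[9, 3, 483]
[130, 9, 3, 5, 9]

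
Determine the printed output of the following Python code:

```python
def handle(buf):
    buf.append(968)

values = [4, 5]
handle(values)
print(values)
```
[4, 5, 968]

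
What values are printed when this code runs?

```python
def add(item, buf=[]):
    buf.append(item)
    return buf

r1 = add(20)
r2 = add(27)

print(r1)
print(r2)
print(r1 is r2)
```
[20, 27]
[20, 27]
True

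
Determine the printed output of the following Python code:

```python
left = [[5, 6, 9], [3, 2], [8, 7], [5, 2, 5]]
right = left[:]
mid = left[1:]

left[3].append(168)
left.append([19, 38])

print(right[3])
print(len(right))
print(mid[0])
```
[5, 2, 5, 168]
4
[3, 2]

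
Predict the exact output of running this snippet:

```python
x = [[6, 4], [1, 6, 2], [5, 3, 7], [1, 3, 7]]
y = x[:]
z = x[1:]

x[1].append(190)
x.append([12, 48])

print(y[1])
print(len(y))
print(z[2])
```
[1, 6, 2, 190]
4
[1, 3, 7]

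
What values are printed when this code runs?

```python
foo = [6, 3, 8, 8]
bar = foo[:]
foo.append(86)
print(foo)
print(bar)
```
[6, 3, 8, 8, 86]
[6, 3, 8, 8]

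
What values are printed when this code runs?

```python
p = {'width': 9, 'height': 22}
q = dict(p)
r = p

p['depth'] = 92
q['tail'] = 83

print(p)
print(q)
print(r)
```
{'width': 9, 'height': 22, 'depth': 92}
{'width': 9, 'height': 22, 'tail': 83}
{'width': 9, 'height': 22, 'depth': 92}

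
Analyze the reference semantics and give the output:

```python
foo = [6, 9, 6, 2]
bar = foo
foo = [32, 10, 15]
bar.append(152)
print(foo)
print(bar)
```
[32, 10, 15]
[6, 9, 6, 2, 152]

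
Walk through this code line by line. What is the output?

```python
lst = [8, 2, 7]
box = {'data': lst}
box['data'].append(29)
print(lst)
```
[8, 2, 7, 29]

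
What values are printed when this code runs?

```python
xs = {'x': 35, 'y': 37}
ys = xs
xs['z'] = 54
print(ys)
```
{'x': 35, 'y': 37, 'z': 54}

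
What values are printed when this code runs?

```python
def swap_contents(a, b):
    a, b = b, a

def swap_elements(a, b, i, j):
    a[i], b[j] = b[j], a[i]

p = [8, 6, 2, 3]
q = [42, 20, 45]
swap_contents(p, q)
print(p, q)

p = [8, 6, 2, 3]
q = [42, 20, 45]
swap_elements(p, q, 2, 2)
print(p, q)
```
[8, 6, 2, 3] [42, 20, 45]
[8, 6, 45, 3] [42, 20, 2]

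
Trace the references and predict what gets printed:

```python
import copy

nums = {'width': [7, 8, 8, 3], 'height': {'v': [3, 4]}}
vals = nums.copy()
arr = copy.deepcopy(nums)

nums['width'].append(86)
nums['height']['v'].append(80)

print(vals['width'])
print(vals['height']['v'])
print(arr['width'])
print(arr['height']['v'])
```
[7, 8, 8, 3, 86]
[3, 4, 80]
[7, 8, 8, 3]
[3, 4]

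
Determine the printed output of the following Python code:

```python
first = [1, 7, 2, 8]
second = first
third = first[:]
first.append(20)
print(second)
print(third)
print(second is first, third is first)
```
[1, 7, 2, 8, 20]
[1, 7, 2, 8]
True False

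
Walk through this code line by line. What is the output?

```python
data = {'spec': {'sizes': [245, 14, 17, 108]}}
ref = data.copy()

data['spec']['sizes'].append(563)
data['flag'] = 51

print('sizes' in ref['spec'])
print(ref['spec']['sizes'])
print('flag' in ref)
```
True
[245, 14, 17, 108, 563]
False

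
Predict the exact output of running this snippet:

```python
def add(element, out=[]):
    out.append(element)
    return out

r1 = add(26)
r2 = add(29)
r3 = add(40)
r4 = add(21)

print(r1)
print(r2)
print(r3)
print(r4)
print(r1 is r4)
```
[26, 29, 40, 21]
[26, 29, 40, 21]
[26, 29, 40, 21]
[26, 29, 40, 21]
True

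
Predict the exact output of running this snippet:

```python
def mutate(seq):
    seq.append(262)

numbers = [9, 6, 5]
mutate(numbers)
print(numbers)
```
[9, 6, 5, 262]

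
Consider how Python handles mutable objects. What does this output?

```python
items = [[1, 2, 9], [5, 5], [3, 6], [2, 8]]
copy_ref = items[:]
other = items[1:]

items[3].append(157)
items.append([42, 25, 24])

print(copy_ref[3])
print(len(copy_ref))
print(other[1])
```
[2, 8, 157]
4
[3, 6]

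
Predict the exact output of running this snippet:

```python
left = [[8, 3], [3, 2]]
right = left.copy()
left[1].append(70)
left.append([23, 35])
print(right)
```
[[8, 3], [3, 2, 70]]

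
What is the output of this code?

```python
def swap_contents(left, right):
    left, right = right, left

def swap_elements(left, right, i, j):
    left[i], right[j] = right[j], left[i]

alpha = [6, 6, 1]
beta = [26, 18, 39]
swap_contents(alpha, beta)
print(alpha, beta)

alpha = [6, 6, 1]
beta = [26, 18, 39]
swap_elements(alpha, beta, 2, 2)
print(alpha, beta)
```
[6, 6, 1] [26, 18, 39]
[6, 6, 39] [26, 18, 1]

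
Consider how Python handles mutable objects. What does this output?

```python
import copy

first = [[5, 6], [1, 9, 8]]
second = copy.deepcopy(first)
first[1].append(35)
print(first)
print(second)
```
[[5, 6], [1, 9, 8, 35]]
[[5, 6], [1, 9, 8]]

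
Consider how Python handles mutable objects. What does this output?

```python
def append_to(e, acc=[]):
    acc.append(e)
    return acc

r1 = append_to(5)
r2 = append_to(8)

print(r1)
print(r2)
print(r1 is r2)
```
[5, 8]
[5, 8]
True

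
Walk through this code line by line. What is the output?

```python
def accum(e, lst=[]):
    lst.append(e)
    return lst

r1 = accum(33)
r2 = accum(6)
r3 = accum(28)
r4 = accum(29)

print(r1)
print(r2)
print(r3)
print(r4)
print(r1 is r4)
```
[33, 6, 28, 29]
[33, 6, 28, 29]
[33, 6, 28, 29]
[33, 6, 28, 29]
True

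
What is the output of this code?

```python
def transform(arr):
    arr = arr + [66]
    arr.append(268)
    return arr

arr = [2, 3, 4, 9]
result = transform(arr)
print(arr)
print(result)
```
[2, 3, 4, 9]
[2, 3, 4, 9, 66, 268]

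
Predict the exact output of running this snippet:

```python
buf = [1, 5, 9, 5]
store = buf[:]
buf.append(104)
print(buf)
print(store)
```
[1, 5, 9, 5, 104]
[1, 5, 9, 5]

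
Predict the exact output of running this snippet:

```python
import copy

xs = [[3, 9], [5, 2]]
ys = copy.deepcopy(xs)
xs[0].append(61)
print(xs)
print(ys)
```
[[3, 9, 61], [5, 2]]
[[3, 9], [5, 2]]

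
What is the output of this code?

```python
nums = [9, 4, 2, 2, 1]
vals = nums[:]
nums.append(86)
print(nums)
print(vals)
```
[9, 4, 2, 2, 1, 86]
[9, 4, 2, 2, 1]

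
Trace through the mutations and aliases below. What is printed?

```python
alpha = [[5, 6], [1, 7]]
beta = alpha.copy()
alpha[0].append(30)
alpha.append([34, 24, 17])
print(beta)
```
[[5, 6, 30], [1, 7]]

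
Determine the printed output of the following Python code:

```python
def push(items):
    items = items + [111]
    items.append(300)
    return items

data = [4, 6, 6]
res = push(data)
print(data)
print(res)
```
[4, 6, 6]
[4, 6, 6, 111, 300]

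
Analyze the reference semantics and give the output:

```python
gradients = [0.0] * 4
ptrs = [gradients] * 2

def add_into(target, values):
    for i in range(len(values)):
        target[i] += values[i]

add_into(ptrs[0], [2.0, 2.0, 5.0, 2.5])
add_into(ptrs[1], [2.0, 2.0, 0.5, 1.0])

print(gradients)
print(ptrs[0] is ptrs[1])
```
[4.0, 4.0, 5.5, 3.5]
True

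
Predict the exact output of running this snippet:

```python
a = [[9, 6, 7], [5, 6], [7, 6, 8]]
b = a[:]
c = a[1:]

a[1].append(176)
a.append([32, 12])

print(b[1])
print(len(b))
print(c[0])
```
[5, 6, 176]
3
[5, 6, 176]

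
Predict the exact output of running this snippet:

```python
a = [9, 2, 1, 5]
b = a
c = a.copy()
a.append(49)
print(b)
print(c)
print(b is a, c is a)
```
[9, 2, 1, 5, 49]
[9, 2, 1, 5]
True False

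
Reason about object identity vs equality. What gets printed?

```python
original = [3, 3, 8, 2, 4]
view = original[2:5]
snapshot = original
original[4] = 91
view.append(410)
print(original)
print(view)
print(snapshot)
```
[3, 3, 8, 2, 91]
[8, 2, 4, 410]
[3, 3, 8, 2, 91]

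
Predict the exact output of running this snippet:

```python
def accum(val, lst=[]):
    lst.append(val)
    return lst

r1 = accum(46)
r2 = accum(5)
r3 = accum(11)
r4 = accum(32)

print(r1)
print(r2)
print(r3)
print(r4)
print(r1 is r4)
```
[46, 5, 11, 32]
[46, 5, 11, 32]
[46, 5, 11, 32]
[46, 5, 11, 32]
True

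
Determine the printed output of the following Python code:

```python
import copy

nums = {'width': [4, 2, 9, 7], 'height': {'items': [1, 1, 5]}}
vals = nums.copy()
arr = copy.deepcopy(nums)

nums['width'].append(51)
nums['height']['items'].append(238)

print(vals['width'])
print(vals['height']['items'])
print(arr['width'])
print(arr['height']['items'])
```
[4, 2, 9, 7, 51]
[1, 1, 5, 238]
[4, 2, 9, 7]
[1, 1, 5]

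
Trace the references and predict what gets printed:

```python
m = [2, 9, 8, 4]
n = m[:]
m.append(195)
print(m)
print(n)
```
[2, 9, 8, 4, 195]
[2, 9, 8, 4]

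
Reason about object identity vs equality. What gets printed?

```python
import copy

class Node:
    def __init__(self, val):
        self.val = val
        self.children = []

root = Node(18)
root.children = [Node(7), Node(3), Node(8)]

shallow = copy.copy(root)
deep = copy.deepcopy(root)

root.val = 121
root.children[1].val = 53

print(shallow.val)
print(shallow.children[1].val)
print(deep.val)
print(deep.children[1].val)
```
18
53
18
3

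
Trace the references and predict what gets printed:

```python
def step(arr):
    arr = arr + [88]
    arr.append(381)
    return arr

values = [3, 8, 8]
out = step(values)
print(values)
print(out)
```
[3, 8, 8]
[3, 8, 8, 88, 381]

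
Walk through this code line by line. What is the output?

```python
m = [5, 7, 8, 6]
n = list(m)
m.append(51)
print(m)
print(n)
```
[5, 7, 8, 6, 51]
[5, 7, 8, 6]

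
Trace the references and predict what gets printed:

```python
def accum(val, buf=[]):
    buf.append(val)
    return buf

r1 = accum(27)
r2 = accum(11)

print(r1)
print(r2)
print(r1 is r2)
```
[27, 11]
[27, 11]
True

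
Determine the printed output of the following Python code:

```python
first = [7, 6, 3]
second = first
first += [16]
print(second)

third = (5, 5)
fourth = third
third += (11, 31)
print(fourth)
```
[7, 6, 3, 16]
(5, 5)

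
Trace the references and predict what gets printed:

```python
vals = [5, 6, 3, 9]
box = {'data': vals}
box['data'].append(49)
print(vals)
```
[5, 6, 3, 9, 49]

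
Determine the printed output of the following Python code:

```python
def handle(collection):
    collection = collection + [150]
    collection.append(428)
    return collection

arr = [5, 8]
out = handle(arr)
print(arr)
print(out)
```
[5, 8]
[5, 8, 150, 428]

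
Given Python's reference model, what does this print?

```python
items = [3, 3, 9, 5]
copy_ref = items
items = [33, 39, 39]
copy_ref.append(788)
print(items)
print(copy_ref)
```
[33, 39, 39]
[3, 3, 9, 5, 788]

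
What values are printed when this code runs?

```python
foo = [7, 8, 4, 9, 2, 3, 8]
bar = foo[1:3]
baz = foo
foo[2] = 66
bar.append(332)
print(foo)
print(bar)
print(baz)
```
[7, 8, 66, 9, 2, 3, 8]
[8, 4, 332]
[7, 8, 66, 9, 2, 3, 8]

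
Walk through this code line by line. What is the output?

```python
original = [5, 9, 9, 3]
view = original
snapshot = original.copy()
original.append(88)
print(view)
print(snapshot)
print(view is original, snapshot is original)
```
[5, 9, 9, 3, 88]
[5, 9, 9, 3]
True False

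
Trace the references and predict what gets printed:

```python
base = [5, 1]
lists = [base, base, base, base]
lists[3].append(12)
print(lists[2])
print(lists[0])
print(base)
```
[5, 1, 12]
[5, 1, 12]
[5, 1, 12]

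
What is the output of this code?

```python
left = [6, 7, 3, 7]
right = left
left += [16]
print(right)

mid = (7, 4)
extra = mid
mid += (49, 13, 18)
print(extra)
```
[6, 7, 3, 7, 16]
(7, 4)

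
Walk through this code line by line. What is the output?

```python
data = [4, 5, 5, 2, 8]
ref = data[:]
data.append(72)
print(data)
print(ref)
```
[4, 5, 5, 2, 8, 72]
[4, 5, 5, 2, 8]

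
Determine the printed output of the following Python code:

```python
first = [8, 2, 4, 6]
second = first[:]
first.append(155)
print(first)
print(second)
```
[8, 2, 4, 6, 155]
[8, 2, 4, 6]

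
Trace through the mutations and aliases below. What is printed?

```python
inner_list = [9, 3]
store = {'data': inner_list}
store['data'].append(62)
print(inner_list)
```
[9, 3, 62]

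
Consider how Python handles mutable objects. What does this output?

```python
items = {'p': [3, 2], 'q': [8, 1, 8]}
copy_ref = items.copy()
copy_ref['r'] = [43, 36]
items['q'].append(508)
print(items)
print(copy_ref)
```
{'p': [3, 2], 'q': [8, 1, 8, 508]}
{'p': [3, 2], 'q': [8, 1, 8, 508], 'r': [43, 36]}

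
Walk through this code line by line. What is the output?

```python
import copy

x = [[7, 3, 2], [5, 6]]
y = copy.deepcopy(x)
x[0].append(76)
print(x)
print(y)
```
[[7, 3, 2, 76], [5, 6]]
[[7, 3, 2], [5, 6]]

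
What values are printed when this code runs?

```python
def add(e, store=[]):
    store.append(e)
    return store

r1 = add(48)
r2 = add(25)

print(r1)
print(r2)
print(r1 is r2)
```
[48, 25]
[48, 25]
True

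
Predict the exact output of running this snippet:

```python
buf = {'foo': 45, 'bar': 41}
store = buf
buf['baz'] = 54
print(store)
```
{'foo': 45, 'bar': 41, 'baz': 54}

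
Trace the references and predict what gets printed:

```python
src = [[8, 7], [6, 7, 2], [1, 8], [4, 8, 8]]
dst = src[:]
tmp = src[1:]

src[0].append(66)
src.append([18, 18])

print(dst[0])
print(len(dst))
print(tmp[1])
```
[8, 7, 66]
4
[1, 8]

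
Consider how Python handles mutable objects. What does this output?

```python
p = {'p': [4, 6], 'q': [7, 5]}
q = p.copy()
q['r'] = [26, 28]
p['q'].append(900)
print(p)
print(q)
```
{'p': [4, 6], 'q': [7, 5, 900]}
{'p': [4, 6], 'q': [7, 5, 900], 'r': [26, 28]}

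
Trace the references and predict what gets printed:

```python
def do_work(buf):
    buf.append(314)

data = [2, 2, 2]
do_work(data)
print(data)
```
[2, 2, 2, 314]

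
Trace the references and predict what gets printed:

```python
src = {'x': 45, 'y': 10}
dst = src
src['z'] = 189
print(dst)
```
{'x': 45, 'y': 10, 'z': 189}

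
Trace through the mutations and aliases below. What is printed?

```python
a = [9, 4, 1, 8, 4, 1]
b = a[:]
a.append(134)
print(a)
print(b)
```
[9, 4, 1, 8, 4, 1, 134]
[9, 4, 1, 8, 4, 1]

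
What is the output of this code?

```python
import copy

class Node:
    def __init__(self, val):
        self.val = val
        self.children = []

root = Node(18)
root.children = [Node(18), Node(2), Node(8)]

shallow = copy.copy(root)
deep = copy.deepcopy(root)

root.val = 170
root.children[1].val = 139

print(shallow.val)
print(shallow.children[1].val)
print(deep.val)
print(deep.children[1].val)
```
18
139
18
2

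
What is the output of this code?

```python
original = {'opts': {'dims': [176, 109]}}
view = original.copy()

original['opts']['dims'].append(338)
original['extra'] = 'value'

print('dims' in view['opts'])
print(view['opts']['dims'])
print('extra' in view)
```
True
[176, 109, 338]
False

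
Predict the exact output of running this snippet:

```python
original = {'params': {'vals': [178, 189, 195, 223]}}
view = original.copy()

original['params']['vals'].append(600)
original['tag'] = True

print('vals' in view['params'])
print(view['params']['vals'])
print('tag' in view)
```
True
[178, 189, 195, 223, 600]
False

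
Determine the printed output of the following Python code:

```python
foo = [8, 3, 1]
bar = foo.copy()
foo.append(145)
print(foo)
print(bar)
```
[8, 3, 1, 145]
[8, 3, 1]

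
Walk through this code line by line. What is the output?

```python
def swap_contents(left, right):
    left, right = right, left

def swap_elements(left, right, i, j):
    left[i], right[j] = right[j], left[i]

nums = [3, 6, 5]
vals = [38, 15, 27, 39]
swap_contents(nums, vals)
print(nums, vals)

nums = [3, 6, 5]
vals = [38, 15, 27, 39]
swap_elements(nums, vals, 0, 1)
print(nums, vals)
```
[3, 6, 5] [38, 15, 27, 39]
[15, 6, 5] [38, 3, 27, 39]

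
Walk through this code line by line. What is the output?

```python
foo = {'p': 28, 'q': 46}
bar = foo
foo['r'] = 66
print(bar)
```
{'p': 28, 'q': 46, 'r': 66}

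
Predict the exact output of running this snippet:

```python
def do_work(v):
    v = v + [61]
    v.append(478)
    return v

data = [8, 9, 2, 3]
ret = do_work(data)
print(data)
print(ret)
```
[8, 9, 2, 3]
[8, 9, 2, 3, 61, 478]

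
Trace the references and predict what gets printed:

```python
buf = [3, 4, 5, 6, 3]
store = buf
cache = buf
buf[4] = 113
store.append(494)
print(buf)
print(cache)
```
[3, 4, 5, 6, 113, 494]
[3, 4, 5, 6, 113, 494]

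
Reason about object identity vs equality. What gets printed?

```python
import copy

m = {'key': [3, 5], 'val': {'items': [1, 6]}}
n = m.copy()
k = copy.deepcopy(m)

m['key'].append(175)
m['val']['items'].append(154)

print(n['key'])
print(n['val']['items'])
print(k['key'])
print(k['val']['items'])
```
[3, 5, 175]
[1, 6, 154]
[3, 5]
[1, 6]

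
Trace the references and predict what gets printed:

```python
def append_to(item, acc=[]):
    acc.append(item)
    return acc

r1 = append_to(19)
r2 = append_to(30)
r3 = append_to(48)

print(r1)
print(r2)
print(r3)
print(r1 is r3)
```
[19, 30, 48]
[19, 30, 48]
[19, 30, 48]
True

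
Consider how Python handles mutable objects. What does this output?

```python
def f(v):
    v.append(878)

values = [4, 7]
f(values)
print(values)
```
[4, 7, 878]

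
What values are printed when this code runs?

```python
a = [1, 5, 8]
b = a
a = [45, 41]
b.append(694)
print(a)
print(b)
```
[45, 41]
[1, 5, 8, 694]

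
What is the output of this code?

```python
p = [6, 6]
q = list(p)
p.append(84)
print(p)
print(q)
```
[6, 6, 84]
[6, 6]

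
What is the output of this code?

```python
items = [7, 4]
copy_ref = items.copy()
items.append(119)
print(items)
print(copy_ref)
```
[7, 4, 119]
[7, 4]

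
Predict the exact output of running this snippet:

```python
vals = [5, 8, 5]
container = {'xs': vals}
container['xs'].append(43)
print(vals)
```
[5, 8, 5, 43]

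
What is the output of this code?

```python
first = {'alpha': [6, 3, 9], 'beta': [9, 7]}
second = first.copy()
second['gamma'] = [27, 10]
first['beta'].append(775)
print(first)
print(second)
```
{'alpha': [6, 3, 9], 'beta': [9, 7, 775]}
{'alpha': [6, 3, 9], 'beta': [9, 7, 775], 'gamma': [27, 10]}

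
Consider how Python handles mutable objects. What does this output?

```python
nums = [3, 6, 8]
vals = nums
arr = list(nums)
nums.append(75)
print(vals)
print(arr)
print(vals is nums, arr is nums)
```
[3, 6, 8, 75]
[3, 6, 8]
True False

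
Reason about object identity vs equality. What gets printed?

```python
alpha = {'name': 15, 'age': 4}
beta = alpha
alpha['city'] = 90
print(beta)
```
{'name': 15, 'age': 4, 'city': 90}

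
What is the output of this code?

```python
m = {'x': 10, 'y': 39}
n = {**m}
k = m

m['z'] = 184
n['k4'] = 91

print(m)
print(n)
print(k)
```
{'x': 10, 'y': 39, 'z': 184}
{'x': 10, 'y': 39, 'k4': 91}
{'x': 10, 'y': 39, 'z': 184}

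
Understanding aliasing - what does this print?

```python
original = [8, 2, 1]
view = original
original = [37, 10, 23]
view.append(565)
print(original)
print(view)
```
[37, 10, 23]
[8, 2, 1, 565]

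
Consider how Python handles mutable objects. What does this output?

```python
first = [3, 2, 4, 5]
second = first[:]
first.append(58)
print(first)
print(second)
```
[3, 2, 4, 5, 58]
[3, 2, 4, 5]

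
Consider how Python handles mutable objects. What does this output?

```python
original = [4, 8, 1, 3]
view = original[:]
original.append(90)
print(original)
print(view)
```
[4, 8, 1, 3, 90]
[4, 8, 1, 3]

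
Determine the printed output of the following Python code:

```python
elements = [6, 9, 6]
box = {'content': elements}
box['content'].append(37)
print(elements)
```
[6, 9, 6, 37]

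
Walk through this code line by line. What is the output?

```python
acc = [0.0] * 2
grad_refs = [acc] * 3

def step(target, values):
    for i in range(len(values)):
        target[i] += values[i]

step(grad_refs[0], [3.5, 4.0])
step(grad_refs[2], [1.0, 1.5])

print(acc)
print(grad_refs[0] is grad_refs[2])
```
[4.5, 5.5]
True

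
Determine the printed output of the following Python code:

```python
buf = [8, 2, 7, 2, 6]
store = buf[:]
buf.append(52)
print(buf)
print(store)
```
[8, 2, 7, 2, 6, 52]
[8, 2, 7, 2, 6]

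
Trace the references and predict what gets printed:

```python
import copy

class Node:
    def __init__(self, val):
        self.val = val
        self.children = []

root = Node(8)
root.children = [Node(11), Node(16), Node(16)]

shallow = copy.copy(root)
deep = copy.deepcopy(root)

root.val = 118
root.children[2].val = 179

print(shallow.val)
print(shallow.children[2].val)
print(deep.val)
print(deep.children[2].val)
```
8
179
8
16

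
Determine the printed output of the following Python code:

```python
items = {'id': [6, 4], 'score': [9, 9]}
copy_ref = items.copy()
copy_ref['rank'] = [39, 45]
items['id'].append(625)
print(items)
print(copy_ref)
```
{'id': [6, 4, 625], 'score': [9, 9]}
{'id': [6, 4, 625], 'score': [9, 9], 'rank': [39, 45]}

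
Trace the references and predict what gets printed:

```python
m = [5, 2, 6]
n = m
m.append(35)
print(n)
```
[5, 2, 6, 35]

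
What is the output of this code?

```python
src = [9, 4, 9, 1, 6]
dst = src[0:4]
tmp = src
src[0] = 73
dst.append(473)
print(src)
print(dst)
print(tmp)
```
[73, 4, 9, 1, 6]
[9, 4, 9, 1, 473]
[73, 4, 9, 1, 6]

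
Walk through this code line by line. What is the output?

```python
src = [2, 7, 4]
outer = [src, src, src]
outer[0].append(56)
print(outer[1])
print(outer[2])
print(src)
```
[2, 7, 4, 56]
[2, 7, 4, 56]
[2, 7, 4, 56]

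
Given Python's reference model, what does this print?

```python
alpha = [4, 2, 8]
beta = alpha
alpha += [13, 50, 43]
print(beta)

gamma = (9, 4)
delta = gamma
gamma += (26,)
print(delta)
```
[4, 2, 8, 13, 50, 43]
(9, 4)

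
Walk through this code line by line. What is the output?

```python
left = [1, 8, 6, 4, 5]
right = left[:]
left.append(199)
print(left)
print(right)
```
[1, 8, 6, 4, 5, 199]
[1, 8, 6, 4, 5]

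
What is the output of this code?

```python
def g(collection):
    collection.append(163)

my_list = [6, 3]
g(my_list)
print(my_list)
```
[6, 3, 163]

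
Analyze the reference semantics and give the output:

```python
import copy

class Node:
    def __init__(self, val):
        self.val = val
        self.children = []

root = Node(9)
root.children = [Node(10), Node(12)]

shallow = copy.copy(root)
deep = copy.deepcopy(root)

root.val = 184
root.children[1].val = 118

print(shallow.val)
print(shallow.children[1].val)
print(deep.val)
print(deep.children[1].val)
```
9
118
9
12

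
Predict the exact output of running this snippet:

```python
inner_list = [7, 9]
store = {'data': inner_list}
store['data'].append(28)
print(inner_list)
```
[7, 9, 28]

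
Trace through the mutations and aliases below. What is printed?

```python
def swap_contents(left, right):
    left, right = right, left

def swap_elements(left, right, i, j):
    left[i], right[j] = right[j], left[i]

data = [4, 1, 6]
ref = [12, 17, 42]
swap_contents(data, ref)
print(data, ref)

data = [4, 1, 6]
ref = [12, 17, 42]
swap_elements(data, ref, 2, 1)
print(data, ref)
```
[4, 1, 6] [12, 17, 42]
[4, 1, 17] [12, 6, 42]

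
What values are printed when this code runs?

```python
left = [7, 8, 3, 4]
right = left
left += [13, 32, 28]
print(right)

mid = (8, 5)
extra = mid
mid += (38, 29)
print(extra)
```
[7, 8, 3, 4, 13, 32, 28]
(8, 5)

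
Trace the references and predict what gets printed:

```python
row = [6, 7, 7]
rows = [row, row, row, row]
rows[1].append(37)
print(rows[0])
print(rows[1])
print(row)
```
[6, 7, 7, 37]
[6, 7, 7, 37]
[6, 7, 7, 37]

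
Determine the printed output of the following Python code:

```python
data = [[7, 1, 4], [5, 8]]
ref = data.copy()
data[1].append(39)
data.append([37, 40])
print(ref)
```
[[7, 1, 4], [5, 8, 39]]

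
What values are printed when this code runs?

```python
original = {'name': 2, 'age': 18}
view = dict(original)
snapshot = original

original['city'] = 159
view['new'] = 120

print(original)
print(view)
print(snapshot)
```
{'name': 2, 'age': 18, 'city': 159}
{'name': 2, 'age': 18, 'new': 120}
{'name': 2, 'age': 18, 'city': 159}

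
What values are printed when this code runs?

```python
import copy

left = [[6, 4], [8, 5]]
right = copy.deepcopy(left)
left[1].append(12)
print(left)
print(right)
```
[[6, 4], [8, 5, 12]]
[[6, 4], [8, 5]]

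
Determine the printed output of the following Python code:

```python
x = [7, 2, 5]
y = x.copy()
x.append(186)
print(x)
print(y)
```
[7, 2, 5, 186]
[7, 2, 5]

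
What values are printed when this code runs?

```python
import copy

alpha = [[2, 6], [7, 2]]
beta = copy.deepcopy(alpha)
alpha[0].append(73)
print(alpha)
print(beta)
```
[[2, 6, 73], [7, 2]]
[[2, 6], [7, 2]]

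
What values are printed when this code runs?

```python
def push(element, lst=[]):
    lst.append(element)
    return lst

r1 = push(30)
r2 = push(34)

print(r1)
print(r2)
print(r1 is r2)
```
[30, 34]
[30, 34]
True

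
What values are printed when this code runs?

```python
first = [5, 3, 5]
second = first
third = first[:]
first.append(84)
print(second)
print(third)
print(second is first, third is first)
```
[5, 3, 5, 84]
[5, 3, 5]
True False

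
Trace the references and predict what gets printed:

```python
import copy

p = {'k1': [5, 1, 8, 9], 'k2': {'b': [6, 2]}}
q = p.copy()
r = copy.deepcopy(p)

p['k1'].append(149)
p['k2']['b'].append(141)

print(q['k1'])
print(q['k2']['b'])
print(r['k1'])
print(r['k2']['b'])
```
[5, 1, 8, 9, 149]
[6, 2, 141]
[5, 1, 8, 9]
[6, 2]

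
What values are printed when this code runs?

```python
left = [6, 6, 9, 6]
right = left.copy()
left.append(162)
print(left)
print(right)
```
[6, 6, 9, 6, 162]
[6, 6, 9, 6]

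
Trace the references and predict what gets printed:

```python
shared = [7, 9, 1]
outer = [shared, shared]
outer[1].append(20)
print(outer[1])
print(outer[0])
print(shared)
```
[7, 9, 1, 20]
[7, 9, 1, 20]
[7, 9, 1, 20]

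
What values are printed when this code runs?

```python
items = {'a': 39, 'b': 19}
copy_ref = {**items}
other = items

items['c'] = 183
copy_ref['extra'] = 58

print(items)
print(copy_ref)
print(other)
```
{'a': 39, 'b': 19, 'c': 183}
{'a': 39, 'b': 19, 'extra': 58}
{'a': 39, 'b': 19, 'c': 183}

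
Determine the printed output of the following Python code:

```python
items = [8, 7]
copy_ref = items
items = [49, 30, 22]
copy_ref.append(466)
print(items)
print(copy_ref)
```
[49, 30, 22]
[8, 7, 466]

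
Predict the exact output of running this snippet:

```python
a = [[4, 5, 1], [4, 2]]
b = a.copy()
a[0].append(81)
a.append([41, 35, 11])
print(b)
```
[[4, 5, 1, 81], [4, 2]]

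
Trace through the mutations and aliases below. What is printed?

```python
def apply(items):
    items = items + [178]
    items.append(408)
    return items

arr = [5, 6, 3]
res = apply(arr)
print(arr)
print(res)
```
[5, 6, 3]
[5, 6, 3, 178, 408]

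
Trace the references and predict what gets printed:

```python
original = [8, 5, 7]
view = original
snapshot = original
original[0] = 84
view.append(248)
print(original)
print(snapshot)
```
[84, 5, 7, 248]
[84, 5, 7, 248]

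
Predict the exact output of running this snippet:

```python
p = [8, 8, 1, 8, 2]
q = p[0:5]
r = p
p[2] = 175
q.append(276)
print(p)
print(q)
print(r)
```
[8, 8, 175, 8, 2]
[8, 8, 1, 8, 2, 276]
[8, 8, 175, 8, 2]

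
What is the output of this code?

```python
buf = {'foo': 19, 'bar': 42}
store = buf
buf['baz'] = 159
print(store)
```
{'foo': 19, 'bar': 42, 'baz': 159}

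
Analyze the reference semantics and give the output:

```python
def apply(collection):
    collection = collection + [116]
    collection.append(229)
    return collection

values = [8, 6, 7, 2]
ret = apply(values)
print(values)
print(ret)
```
[8, 6, 7, 2]
[8, 6, 7, 2, 116, 229]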